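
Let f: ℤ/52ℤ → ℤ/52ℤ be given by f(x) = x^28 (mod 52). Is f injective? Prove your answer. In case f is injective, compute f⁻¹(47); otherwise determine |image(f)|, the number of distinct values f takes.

8

f(1) = 1^28 = 1.
f(5): Repeated squaring mod 52: 5^1 ≡ 5, 5^2 ≡ 5² = 25, 5^4 ≡ 25² = 625 ≡ 1, 5^8 ≡ 1² = 1, 5^16 ≡ 1² = 1. Since 28 = 16 + 8 + 4, 5^28 ≡ 1·1·1: 1·1 = 1, then 1·1 = 1. So 5^28 ≡ 1 (mod 52).
So f(1) = f(5) = 1 while 1 ≠ 5, therefore f is not injective.
Since f is not injective, we determine |image(f)|. Computing x^28 mod 52 for each x (by repeated squaring, reducing mod 52 at every step), the values f(0), f(1), …, f(51) are: 0, 1, 16, 29, 48, 1, 48, 9, 40, 9, 16, 29, 40, 13, 40, 29, 16, 9, 40, 9, 48, 1, 48, 29, 16, 1, 0, 1, 16, 29, 48, 1, 48, 9, 40, 9, 16, 29, 40, 13, 40, 29, 16, 9, 40, 9, 48, 1, 48, 29, 16, 1.
The distinct values are {0, 1, 9, 13, 16, 29, 40, 48}; there are 8 of them.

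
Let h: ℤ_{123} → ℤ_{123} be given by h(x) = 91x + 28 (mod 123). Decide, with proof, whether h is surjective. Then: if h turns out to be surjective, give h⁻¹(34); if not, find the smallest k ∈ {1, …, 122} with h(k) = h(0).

Since gcd(91, 123) = 1, 91 is invertible modulo 123. Euclid's algorithm: 123 = 1·91 + 32, 91 = 2·32 + 27, 32 = 1·27 + 5, 27 = 5·5 + 2, 5 = 2·2 + 1; back-substituting gives 1 = 73·91 − 54·123, so 91⁻¹ ≡ 73 (mod 123).
Then y ↦ 73(y − 28) is a two-sided inverse to h, so every y ∈ ℤ_{123} has a preimage.
Hence h is surjective.
Since h is surjective, we find h⁻¹(34): we need 91x ≡ 34 − 28 ≡ 6 (mod 123). Using 91⁻¹ = 73: x ≡ 73·6 = 438 = 3·123 + 69, so x = 69.
Check: h(69) = 91·69 + 28 = 6307 = 51·123 + 34 ≡ 34 (mod 123).

69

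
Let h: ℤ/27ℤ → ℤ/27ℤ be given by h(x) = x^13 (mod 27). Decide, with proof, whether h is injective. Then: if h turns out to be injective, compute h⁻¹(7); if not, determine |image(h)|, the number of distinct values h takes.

h(0) = 0^13 = 0.
h(3): Repeated squaring mod 27: 3^1 ≡ 3, 3^2 ≡ 3² = 9, 3^4 ≡ 9² = 81 ≡ 0, 3^8 ≡ 0² = 0. Since 13 = 8 + 4 + 1, 3^13 ≡ 0·0·3: 0·0 = 0, then 0·3 = 0. So 3^13 ≡ 0 (mod 27).
So h(0) = h(3) = 0 while 0 ≠ 3, thus h is not injective.
Since h is not injective, we determine |image(h)|. Computing x^13 mod 27 for each x (by repeated squaring, reducing mod 27 at every step), the values h(0), h(1), …, h(26) are: 0, 1, 11, 0, 13, 23, 0, 25, 8, 0, 10, 20, 0, 22, 5, 0, 7, 17, 0, 19, 2, 0, 4, 14, 0, 16, 26.
The distinct values are {0, 1, 2, 4, 5, 7, 8, 10, 11, 13, 14, 16, 17, 19, 20, 22, 23, 25, 26}; there are 19 of them.

19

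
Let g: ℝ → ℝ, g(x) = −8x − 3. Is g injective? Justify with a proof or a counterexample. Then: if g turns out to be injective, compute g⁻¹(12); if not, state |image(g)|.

Recall: injectivity means: for all a, b in the domain, g(a) = g(b) implies a = b.
Suppose g(a) = g(b). Then −8a − 3 = −8b − 3, so −8a = −8b, thus a = b.
Hence g is injective.
Since g is injective, we compute g⁻¹(12) = (12 + 3)/(−8) = −15/8.

-15/8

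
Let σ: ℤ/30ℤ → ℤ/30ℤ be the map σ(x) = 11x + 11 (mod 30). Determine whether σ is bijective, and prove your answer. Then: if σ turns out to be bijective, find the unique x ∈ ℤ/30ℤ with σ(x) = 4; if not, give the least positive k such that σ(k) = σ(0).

13

By definition, σ is injective when σ(u) = σ(v) forces u = v.
If σ(u) = σ(v), then 11u ≡ 11v (mod 30). Because gcd(11, 30) = 1, we may cancel 11 to get u ≡ v (mod 30).
We now compute 11⁻¹ mod 30 explicitly. Euclid's algorithm: 30 = 2·11 + 8, 11 = 1·8 + 3, 8 = 2·3 + 2, 3 = 1·2 + 1; back-substituting gives 1 = 11·11 − 4·30, so 11⁻¹ ≡ 11 (mod 30).
Then y ↦ 11(y − 11) is a two-sided inverse to σ, so every y ∈ ℤ/30ℤ has a preimage.
Therefore σ is bijective.
Since σ is bijective, we find σ⁻¹(4): we need 11x ≡ 4 − 11 ≡ 23 (mod 30). Using 11⁻¹ = 11: x ≡ 11·23 = 253 = 8·30 + 13, so x = 13.
Check: σ(13) = 11·13 + 11 = 154 = 5·30 + 4 ≡ 4 (mod 30).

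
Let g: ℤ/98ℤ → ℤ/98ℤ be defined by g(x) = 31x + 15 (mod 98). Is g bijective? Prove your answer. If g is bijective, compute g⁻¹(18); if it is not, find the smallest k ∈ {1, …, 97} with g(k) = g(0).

By definition, g is injective when g(a) = g(b) forces a = b.
Suppose g(a) = g(b) in ℤ/98ℤ. Then 31a + 15 ≡ 31b + 15 (mod 98), so 31(a − b) ≡ 0 (mod 98).
Since gcd(31, 98) = 1, 31 is invertible modulo 98, so a − b ≡ 0 (mod 98), i.e. a = b.
We now compute 31⁻¹ mod 98 explicitly. Euclid's algorithm: 98 = 3·31 + 5, 31 = 6·5 + 1; back-substituting gives 1 = 19·31 − 6·98, so 31⁻¹ ≡ 19 (mod 98).
For any y ∈ ℤ/98ℤ, x = 19(y − 15) mod 98 satisfies g(x) = 31·19(y − 15) + 15 ≡ y (since 31·19 ≡ 1 mod 98). So every y has a preimage.
Therefore g is bijective.
Since g is bijective, we compute g⁻¹(18): solve 31x + 15 ≡ 18 (mod 98), i.e. 31x ≡ 3 (mod 98).
Multiplying by 31⁻¹ = 19 gives x ≡ 19·3 = 57 ≡ 57 (mod 98).
Check: g(57) = 31·57 + 15 = 1782 = 18·98 + 18 ≡ 18 (mod 98).

57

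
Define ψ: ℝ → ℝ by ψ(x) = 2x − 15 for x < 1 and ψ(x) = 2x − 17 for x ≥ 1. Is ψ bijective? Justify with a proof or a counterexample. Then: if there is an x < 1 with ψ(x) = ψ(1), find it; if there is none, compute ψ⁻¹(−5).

0

Both pieces are strictly increasing (slopes 2 and 2), so each is injective on its own interval.
The left piece maps (−∞, 1) onto (−∞, −13); the right piece maps [1, ∞) onto [−15, ∞).
These images overlap. In particular ψ(1) = −15 (right piece), and solving 2x − 15 = −15 on the left piece gives x = 0 < 1.
So ψ(0) = ψ(1) with 0 ≠ 1, and ψ is not injective, hence not bijective. This x = 0 is the requested value below 1.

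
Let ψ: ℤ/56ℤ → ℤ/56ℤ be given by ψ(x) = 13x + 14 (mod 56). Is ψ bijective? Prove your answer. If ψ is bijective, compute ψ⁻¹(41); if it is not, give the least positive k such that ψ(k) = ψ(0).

15

Recall that injectivity means: for all a, b in the domain, ψ(a) = ψ(b) implies a = b.
If ψ(a) = ψ(b), then 13a ≡ 13b (mod 56). Because gcd(13, 56) = 1, we may cancel 13 to get a ≡ b (mod 56).
We now compute 13⁻¹ mod 56 explicitly. Euclid's algorithm: 56 = 4·13 + 4, 13 = 3·4 + 1; back-substituting gives 1 = 13·13 − 3·56, so 13⁻¹ ≡ 13 (mod 56).
For any y ∈ ℤ/56ℤ, x = 13(y − 14) mod 56 satisfies ψ(x) = 13·13(y − 14) + 14 ≡ y (since 13·13 ≡ 1 mod 56). So every y has a preimage.
Thus ψ is bijective.
Since ψ is bijective, we compute ψ⁻¹(41): solve 13x + 14 ≡ 41 (mod 56), i.e. 13x ≡ 27 (mod 56).
Multiplying by 13⁻¹ = 13 gives x ≡ 13·27 = 351 = 6·56 + 15 ≡ 15 (mod 56).
Check: ψ(15) = 13·15 + 14 = 209 = 3·56 + 41 ≡ 41 (mod 56).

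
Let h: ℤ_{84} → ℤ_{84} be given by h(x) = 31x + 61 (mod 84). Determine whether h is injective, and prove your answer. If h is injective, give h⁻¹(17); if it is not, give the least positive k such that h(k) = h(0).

4

Suppose h(s) = h(t) in ℤ_{84}. Then 31s + 61 ≡ 31t + 61 (mod 84), thus 31(s − t) ≡ 0 (mod 84).
Since gcd(31, 84) = 1, 31 is invertible modulo 84, therefore s − t ≡ 0 (mod 84), i.e. s = t.
Therefore h is injective.
We now compute 31⁻¹ mod 84 explicitly. Euclid's algorithm: 84 = 2·31 + 22, 31 = 1·22 + 9, 22 = 2·9 + 4, 9 = 2·4 + 1; back-substituting gives 1 = 19·31 − 7·84, so 31⁻¹ ≡ 19 (mod 84).
Since h is injective, we find h⁻¹(17): we need 31x ≡ 17 − 61 ≡ 40 (mod 84). Using 31⁻¹ = 19: x ≡ 19·40 = 760 = 9·84 + 4, so x = 4.
Check: h(4) = 31·4 + 61 = 185 = 2·84 + 17 ≡ 17 (mod 84).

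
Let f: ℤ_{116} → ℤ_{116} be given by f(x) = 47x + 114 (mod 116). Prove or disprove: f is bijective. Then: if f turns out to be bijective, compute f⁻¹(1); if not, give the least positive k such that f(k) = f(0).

If f(s) = f(t), then 47s ≡ 47t (mod 116). Because gcd(47, 116) = 1, we may cancel 47 to get s ≡ t (mod 116).
We now compute 47⁻¹ mod 116 explicitly. Euclid's algorithm: 116 = 2·47 + 22, 47 = 2·22 + 3, 22 = 7·3 + 1; back-substituting gives 1 = 79·47 − 32·116, so 47⁻¹ ≡ 79 (mod 116).
Then y ↦ 79(y − 114) is a two-sided inverse to f, so every y ∈ ℤ_{116} has a preimage.
Therefore f is bijective.
Since f is bijective, we find f⁻¹(1): we need 47x ≡ 1 − 114 ≡ 3 (mod 116). Using 47⁻¹ = 79: x ≡ 79·3 = 237 = 2·116 + 5, so x = 5.
Check: f(5) = 47·5 + 114 = 349 = 3·116 + 1 ≡ 1 (mod 116).

5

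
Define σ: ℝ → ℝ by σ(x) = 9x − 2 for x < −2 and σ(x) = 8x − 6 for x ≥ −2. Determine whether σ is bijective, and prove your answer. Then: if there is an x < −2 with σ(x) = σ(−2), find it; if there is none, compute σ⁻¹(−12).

Both pieces are strictly increasing (slopes 9 and 8), so each is injective on its own interval.
The left piece maps (−∞, −2) onto (−∞, −20); the right piece maps [−2, ∞) onto [−22, ∞).
These images overlap. In particular σ(−2) = −22 (right piece), and solving 9x − 2 = −22 on the left piece gives x = −20/9 < −2.
So σ(−20/9) = σ(−2) with −20/9 ≠ −2, and σ is not injective, hence not bijective. This x = −20/9 is the requested value below −2.

-20/9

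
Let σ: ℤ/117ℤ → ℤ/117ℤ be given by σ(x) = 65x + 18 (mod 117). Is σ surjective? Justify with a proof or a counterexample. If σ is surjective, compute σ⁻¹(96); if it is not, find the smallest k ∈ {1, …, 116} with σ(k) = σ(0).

9

Since gcd(65, 117) = 13, we have 65x ≡ 0 (mod 13) for all x, so σ(x) ≡ 5 (mod 13).
But 0 ≢ 5 (mod 13), so 0 ∈ ℤ/117ℤ has no preimage. Hence σ is not surjective.
Since σ is not surjective, we find the least positive k with σ(k) = σ(0): this means 65k ≡ 0 (mod 117), i.e. 117 ∣ 65k. Since gcd(65, 117) = 13, dividing through by 13 this holds exactly when 9 ∣ 5k, and as gcd(5, 9) = 1, exactly when 9 ∣ k.
The smallest positive such k is 9.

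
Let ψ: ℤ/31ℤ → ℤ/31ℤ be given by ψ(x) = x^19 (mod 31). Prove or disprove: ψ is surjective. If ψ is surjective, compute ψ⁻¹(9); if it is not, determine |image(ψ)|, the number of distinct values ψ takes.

20

Since 31 is prime, the nonzero elements of ℤ/31ℤ form a cyclic group of order 30.
As gcd(19, 30) = 1, raising to the 19th power is a bijection on this group: if a^19 ≡ b^19 then (ab^{−1})^19 = 1, and the only element of order dividing gcd(19, 30) = 1 is 1, so a = b.
With ψ(0) = 0 this makes ψ injective on all of ℤ/31ℤ, hence bijective (finite equal-size domain and codomain). In particular ψ is surjective.
Since ψ is surjective, we find the preimage of 9. The inverse of x ↦ x^19 on (ℤ/31ℤ)^× is x ↦ x^19, because 19·19 = 361 = 12·30 + 1 ≡ 1 (mod 30) and x^{30} = 1 for x ≠ 0 (Fermat). So ψ⁻¹(9) = 9^19 mod 31.
Repeated squaring mod 31: 9^1 ≡ 9, 9^2 ≡ 9² = 81 ≡ 19, 9^4 ≡ 19² = 361 ≡ 20, 9^8 ≡ 20² = 400 ≡ 28, 9^16 ≡ 28² = 784 ≡ 9. Since 19 = 16 + 2 + 1, 9^19 ≡ 9·19·9: 9·19 = 171 ≡ 16, then 16·9 = 144 ≡ 20. So 9^19 ≡ 20 (mod 31).
Hence ψ⁻¹(9) = 20.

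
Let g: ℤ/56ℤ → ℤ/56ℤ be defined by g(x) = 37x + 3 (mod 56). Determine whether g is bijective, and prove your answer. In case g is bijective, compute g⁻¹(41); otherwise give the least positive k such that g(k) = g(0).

54

If g(a) = g(b), then 37a ≡ 37b (mod 56). Because gcd(37, 56) = 1, we may cancel 37 to get a ≡ b (mod 56).
We now compute 37⁻¹ mod 56 explicitly. Euclid's algorithm: 56 = 1·37 + 19, 37 = 1·19 + 18, 19 = 1·18 + 1; back-substituting gives 1 = 53·37 − 35·56, so 37⁻¹ ≡ 53 (mod 56).
Then y ↦ 53(y − 3) is a two-sided inverse to g, so every y ∈ ℤ/56ℤ has a preimage.
Therefore g is bijective.
Since g is bijective, we compute g⁻¹(41): solve 37x + 3 ≡ 41 (mod 56), i.e. 37x ≡ 38 (mod 56).
Multiplying by 37⁻¹ = 53 gives x ≡ 53·38 = 2014 = 35·56 + 54 ≡ 54 (mod 56).
Check: g(54) = 37·54 + 3 = 2001 = 35·56 + 41 ≡ 41 (mod 56).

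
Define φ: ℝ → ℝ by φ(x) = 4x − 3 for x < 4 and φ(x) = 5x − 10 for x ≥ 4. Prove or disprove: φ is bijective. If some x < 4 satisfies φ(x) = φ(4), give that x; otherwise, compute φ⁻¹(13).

Both pieces are strictly increasing (slopes 4 and 5), so each is injective on its own interval.
The left piece maps (−∞, 4) onto (−∞, 13); the right piece maps [4, ∞) onto [10, ∞).
These images overlap. In particular φ(4) = 10 (right piece), and solving 4x − 3 = 10 on the left piece gives x = 13/4 < 4.
So φ(13/4) = φ(4) with 13/4 ≠ 4, and φ is not injective, hence not bijective. This x = 13/4 is the requested value below 4.

13/4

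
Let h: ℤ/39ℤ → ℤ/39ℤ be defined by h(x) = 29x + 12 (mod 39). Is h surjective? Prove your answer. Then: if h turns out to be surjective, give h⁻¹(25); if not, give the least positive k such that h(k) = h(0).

Since gcd(29, 39) = 1, 29 is invertible modulo 39. Euclid's algorithm: 39 = 1·29 + 10, 29 = 2·10 + 9, 10 = 1·9 + 1; back-substituting gives 1 = 35·29 − 26·39, so 29⁻¹ ≡ 35 (mod 39).
Then y ↦ 35(y − 12) is a two-sided inverse to h, so every y ∈ ℤ/39ℤ has a preimage.
Thus h is surjective.
Since h is surjective, we find h⁻¹(25): we need 29x ≡ 25 − 12 ≡ 13 (mod 39). Using 29⁻¹ = 35: x ≡ 35·13 = 455 = 11·39 + 26, so x = 26.
Check: h(26) = 29·26 + 12 = 766 = 19·39 + 25 ≡ 25 (mod 39).

26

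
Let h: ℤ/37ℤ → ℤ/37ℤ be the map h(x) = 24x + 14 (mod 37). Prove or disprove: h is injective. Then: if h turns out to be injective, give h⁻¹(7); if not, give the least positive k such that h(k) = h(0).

29

Suppose h(s) = h(t) in ℤ/37ℤ. Then 24s + 14 ≡ 24t + 14 (mod 37), hence 24(s − t) ≡ 0 (mod 37).
Since gcd(24, 37) = 1, 24 is invertible modulo 37, hence s − t ≡ 0 (mod 37), i.e. s = t.
Therefore h is injective.
We now compute 24⁻¹ mod 37 explicitly. Euclid's algorithm: 37 = 1·24 + 13, 24 = 1·13 + 11, 13 = 1·11 + 2, 11 = 5·2 + 1; back-substituting gives 1 = 17·24 − 11·37, so 24⁻¹ ≡ 17 (mod 37).
Since h is injective, we compute h⁻¹(7): solve 24x + 14 ≡ 7 (mod 37), i.e. 24x ≡ 30 (mod 37).
Multiplying by 24⁻¹ = 17 gives x ≡ 17·30 = 510 = 13·37 + 29 ≡ 29 (mod 37).
Check: h(29) = 24·29 + 14 = 710 = 19·37 + 7 ≡ 7 (mod 37).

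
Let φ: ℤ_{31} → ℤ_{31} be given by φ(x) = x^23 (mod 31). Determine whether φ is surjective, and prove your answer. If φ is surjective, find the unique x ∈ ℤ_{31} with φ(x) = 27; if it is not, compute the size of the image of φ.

15

Since 31 is prime, the nonzero elements of ℤ_{31} form a cyclic group of order 30.
As gcd(23, 30) = 1, raising to the 23rd power is a bijection on this group: if u^23 ≡ v^23 then (uv^{−1})^23 = 1, and the only element of order dividing gcd(23, 30) = 1 is 1, so u = v.
With φ(0) = 0 this makes φ injective on all of ℤ_{31}, hence bijective (finite equal-size domain and codomain). In particular φ is surjective.
Since φ is surjective, we find the preimage of 27. The inverse of x ↦ x^23 on (ℤ_{31})^× is x ↦ x^17, because 23·17 = 391 = 13·30 + 1 ≡ 1 (mod 30) and x^{30} = 1 for x ≠ 0 (Fermat). So φ⁻¹(27) = 27^17 mod 31.
Repeated squaring mod 31: 27^1 ≡ 27, 27^2 ≡ 27² = 729 ≡ 16, 27^4 ≡ 16² = 256 ≡ 8, 27^8 ≡ 8² = 64 ≡ 2, 27^16 ≡ 2² = 4. Since 17 = 16 + 1, 27^17 ≡ 4·27: 4·27 = 108 ≡ 15. So 27^17 ≡ 15 (mod 31).
Hence φ⁻¹(27) = 15.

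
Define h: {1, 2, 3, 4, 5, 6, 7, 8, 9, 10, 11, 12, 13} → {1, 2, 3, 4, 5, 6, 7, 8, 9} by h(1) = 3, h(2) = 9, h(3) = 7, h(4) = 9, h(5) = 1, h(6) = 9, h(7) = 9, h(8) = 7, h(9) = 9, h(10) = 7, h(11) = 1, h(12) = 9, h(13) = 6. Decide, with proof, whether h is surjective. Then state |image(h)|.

5

No element maps to 2, so h is not surjective.
The image of h is {1, 3, 6, 7, 9}, which has 5 elements.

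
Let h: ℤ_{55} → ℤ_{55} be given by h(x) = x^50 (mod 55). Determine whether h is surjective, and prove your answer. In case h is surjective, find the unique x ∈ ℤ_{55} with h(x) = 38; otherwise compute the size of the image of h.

h(2): Repeated squaring mod 55: 2^1 ≡ 2, 2^2 ≡ 2² = 4, 2^4 ≡ 4² = 16, 2^8 ≡ 16² = 256 ≡ 36, 2^16 ≡ 36² = 1296 ≡ 31, 2^32 ≡ 31² = 961 ≡ 26. Since 50 = 32 + 16 + 2, 2^50 ≡ 26·31·4: 26·31 = 806 ≡ 36, then 36·4 = 144 ≡ 34. So 2^50 ≡ 34 (mod 55).
h(3): Repeated squaring mod 55: 3^1 ≡ 3, 3^2 ≡ 3² = 9, 3^4 ≡ 9² = 81 ≡ 26, 3^8 ≡ 26² = 676 ≡ 16, 3^16 ≡ 16² = 256 ≡ 36, 3^32 ≡ 36² = 1296 ≡ 31. Since 50 = 32 + 16 + 2, 3^50 ≡ 31·36·9: 31·36 = 1116 ≡ 16, then 16·9 = 144 ≡ 34. So 3^50 ≡ 34 (mod 55).
So h(2) = h(3) = 34 while 2 ≠ 3, therefore h is not injective.
A non-injective map from the 55-element set ℤ_{55} to itself takes at most 54 distinct values, so it cannot be surjective. Hence h is not surjective.
Since h is not surjective, we determine |image(h)|. Computing x^50 mod 55 for each x (by repeated squaring, reducing mod 55 at every step), the values h(0), h(1), …, h(54) are: 0, 1, 34, 34, 1, 45, 1, 34, 34, 1, 45, 11, 34, 34, 1, 45, 1, 34, 34, 1, 45, 1, 44, 34, 1, 45, 1, 34, 34, 1, 45, 1, 34, 44, 1, 45, 1, 34, 34, 1, 45, 1, 34, 34, 11, 45, 1, 34, 34, 1, 45, 1, 34, 34, 1.
The distinct values are {0, 1, 11, 34, 44, 45}; there are 6 of them.

6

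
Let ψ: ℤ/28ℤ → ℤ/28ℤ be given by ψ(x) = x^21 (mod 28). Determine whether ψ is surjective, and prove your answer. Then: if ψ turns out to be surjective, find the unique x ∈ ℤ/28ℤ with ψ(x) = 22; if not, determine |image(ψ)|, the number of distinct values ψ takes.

ψ(2): Repeated squaring mod 28: 2^1 ≡ 2, 2^2 ≡ 2² = 4, 2^4 ≡ 4² = 16, 2^8 ≡ 16² = 256 ≡ 4, 2^16 ≡ 4² = 16. Since 21 = 16 + 4 + 1, 2^21 ≡ 16·16·2: 16·16 = 256 ≡ 4, then 4·2 = 8. So 2^21 ≡ 8 (mod 28).
ψ(4): Repeated squaring mod 28: 4^1 ≡ 4, 4^2 ≡ 4² = 16, 4^4 ≡ 16² = 256 ≡ 4, 4^8 ≡ 4² = 16, 4^16 ≡ 16² = 256 ≡ 4. Since 21 = 16 + 4 + 1, 4^21 ≡ 4·4·4: 4·4 = 16, then 16·4 = 64 ≡ 8. So 4^21 ≡ 8 (mod 28).
So ψ(2) = ψ(4) = 8 while 2 ≠ 4, so ψ is not injective.
A non-injective map from the 28-element set ℤ/28ℤ to itself takes at most 27 distinct values, so it cannot be surjective. Thus ψ is not surjective.
Since ψ is not surjective, we determine |image(ψ)|. Computing x^21 mod 28 for each x (by repeated squaring, reducing mod 28 at every step), the values ψ(0), ψ(1), …, ψ(27) are: 0, 1, 8, 27, 8, 13, 20, 7, 8, 1, 20, 15, 20, 13, 0, 15, 8, 13, 8, 27, 20, 21, 8, 15, 20, 1, 20, 27.
The distinct values are {0, 1, 7, 8, 13, 15, 20, 21, 27}; there are 9 of them.

9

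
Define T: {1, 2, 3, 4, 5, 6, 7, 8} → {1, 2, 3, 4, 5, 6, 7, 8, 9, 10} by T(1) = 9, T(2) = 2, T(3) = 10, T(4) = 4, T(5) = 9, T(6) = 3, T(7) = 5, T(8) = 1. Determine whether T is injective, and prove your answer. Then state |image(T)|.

7

T(1) = 9 = T(5) with 1 ≠ 5, so T is not injective.
The image of T is {1, 2, 3, 4, 5, 9, 10}, which has 7 elements.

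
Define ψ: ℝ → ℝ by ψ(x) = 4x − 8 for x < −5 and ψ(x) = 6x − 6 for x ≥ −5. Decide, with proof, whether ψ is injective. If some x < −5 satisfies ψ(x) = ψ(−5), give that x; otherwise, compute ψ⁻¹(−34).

-7

Both pieces are strictly increasing (slopes 4 and 6), so each is injective on its own interval.
The left piece maps (−∞, −5) onto (−∞, −28); the right piece maps [−5, ∞) onto [−36, ∞).
These images overlap. In particular ψ(−5) = −36 (right piece), and solving 4x − 8 = −36 on the left piece gives x = −7 < −5.
So ψ(−7) = ψ(−5) with −7 ≠ −5, and ψ is not injective. This x = −7 is the requested value below −5.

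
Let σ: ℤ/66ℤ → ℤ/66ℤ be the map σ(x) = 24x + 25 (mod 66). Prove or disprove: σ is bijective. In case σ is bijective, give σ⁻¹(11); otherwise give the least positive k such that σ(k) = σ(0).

11

We have gcd(24, 66) = 6 > 1. Taking a = 0 and b = 11: σ(0) = 25 and σ(11) = 24·11 + 25 = 289 ≡ 25 (mod 66).
So σ(0) = σ(11) while 0 ≠ 11, hence σ is not injective, hence not bijective.
Since σ is not bijective, we find the least positive k with σ(k) = σ(0): this means 24k ≡ 0 (mod 66), i.e. 66 ∣ 24k. Since gcd(24, 66) = 6, dividing through by 6 this holds exactly when 11 ∣ 4k, and as gcd(4, 11) = 1, exactly when 11 ∣ k.
The smallest positive such k is 11.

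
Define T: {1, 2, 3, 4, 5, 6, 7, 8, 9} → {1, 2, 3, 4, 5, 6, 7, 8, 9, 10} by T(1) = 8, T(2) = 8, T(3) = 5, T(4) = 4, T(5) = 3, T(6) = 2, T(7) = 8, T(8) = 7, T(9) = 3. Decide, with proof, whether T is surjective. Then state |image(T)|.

6

No element maps to 1, so T is not surjective.
The image of T is {2, 3, 4, 5, 7, 8}, which has 6 elements.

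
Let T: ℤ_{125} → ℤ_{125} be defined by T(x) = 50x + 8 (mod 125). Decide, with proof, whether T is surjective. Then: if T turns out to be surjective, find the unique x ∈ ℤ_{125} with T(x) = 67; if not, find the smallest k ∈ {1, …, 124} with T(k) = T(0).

Recall: surjectivity means every element of the codomain has a preimage under T.
Since gcd(50, 125) = 25, we have 50x ≡ 0 (mod 25) for all x, so T(x) ≡ 8 (mod 25).
But 0 ≢ 8 (mod 25), so 0 ∈ ℤ_{125} has no preimage. Therefore T is not surjective.
Since T is not surjective, we find the least positive k with T(k) = T(0): this means 50k ≡ 0 (mod 125), i.e. 125 ∣ 50k. Since gcd(50, 125) = 25, dividing through by 25 this holds exactly when 5 ∣ 2k, and as gcd(2, 5) = 1, exactly when 5 ∣ k.
The smallest positive such k is 5.

5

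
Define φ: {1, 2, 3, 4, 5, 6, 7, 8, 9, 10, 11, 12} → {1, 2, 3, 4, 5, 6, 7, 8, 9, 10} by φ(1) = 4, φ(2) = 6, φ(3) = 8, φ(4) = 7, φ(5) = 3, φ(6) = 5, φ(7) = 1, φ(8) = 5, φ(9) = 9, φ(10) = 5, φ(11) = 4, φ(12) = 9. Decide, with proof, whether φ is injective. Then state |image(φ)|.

8

φ(6) = 5 = φ(8) with 6 ≠ 8, so φ is not injective.
The image of φ is {1, 3, 4, 5, 6, 7, 8, 9}, which has 8 elements.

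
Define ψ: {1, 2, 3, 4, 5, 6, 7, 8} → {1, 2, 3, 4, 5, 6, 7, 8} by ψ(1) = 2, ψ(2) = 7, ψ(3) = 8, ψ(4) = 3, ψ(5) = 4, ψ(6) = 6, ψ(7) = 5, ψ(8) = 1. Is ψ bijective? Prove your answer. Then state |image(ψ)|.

The values 2, 7, 8, 3, 4, 6, 5, 1 are a permutation of {1, 2, 3, 4, 5, 6, 7, 8}: each element appears exactly once.
So ψ is injective and surjective, hence bijective.
The image of ψ is {1, 2, 3, 4, 5, 6, 7, 8}, which has 8 elements.

8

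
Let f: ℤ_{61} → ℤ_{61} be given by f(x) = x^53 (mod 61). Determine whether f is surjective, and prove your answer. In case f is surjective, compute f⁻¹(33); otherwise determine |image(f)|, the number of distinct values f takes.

Since 61 is prime, the nonzero elements of ℤ_{61} form a cyclic group of order 60.
As gcd(53, 60) = 1, raising to the 53rd power is a bijection on this group: if x_1^53 ≡ x_2^53 then (x_1x_2^{−1})^53 = 1, and the only element of order dividing gcd(53, 60) = 1 is 1, so x_1 = x_2.
With f(0) = 0 this makes f injective on all of ℤ_{61}, hence bijective (finite equal-size domain and codomain). In particular f is surjective.
Since f is surjective, we find the preimage of 33. The inverse of x ↦ x^53 on (ℤ_{61})^× is x ↦ x^17, because 53·17 = 901 = 15·60 + 1 ≡ 1 (mod 60) and x^{60} = 1 for x ≠ 0 (Fermat). So f⁻¹(33) = 33^17 mod 61.
Repeated squaring mod 61: 33^1 ≡ 33, 33^2 ≡ 33² = 1089 ≡ 52, 33^4 ≡ 52² = 2704 ≡ 20, 33^8 ≡ 20² = 400 ≡ 34, 33^16 ≡ 34² = 1156 ≡ 58. Since 17 = 16 + 1, 33^17 ≡ 58·33: 58·33 = 1914 ≡ 23. So 33^17 ≡ 23 (mod 61).
Hence f⁻¹(33) = 23.

23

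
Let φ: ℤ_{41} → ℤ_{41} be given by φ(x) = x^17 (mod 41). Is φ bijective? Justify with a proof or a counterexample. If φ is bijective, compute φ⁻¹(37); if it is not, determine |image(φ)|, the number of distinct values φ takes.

18

Since 41 is prime, the nonzero elements of ℤ_{41} form a cyclic group of order 40.
As gcd(17, 40) = 1, raising to the 17th power is a bijection on this group: if a^17 ≡ b^17 then (ab^{−1})^17 = 1, and the only element of order dividing gcd(17, 40) = 1 is 1, so a = b.
With φ(0) = 0 this makes φ injective on all of ℤ_{41}, hence bijective (finite equal-size domain and codomain). In particular φ is bijective.
Since φ is bijective, we find the preimage of 37. The inverse of x ↦ x^17 on (ℤ_{41})^× is x ↦ x^33, because 17·33 = 561 = 14·40 + 1 ≡ 1 (mod 40) and x^{40} = 1 for x ≠ 0 (Fermat). So φ⁻¹(37) = 37^33 mod 41.
Repeated squaring mod 41: 37^1 ≡ 37, 37^2 ≡ 37² = 1369 ≡ 16, 37^4 ≡ 16² = 256 ≡ 10, 37^8 ≡ 10² = 100 ≡ 18, 37^16 ≡ 18² = 324 ≡ 37, 37^32 ≡ 37² = 1369 ≡ 16. Since 33 = 32 + 1, 37^33 ≡ 16·37: 16·37 = 592 ≡ 18. So 37^33 ≡ 18 (mod 41).
Hence φ⁻¹(37) = 18.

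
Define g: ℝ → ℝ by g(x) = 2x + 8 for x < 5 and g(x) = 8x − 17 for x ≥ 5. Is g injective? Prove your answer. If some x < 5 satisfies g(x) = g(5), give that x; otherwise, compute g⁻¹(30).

Both pieces are strictly increasing (slopes 2 and 8), so each is injective on its own interval.
The left piece maps (−∞, 5) onto (−∞, 18); the right piece maps [5, ∞) onto [23, ∞).
These images are disjoint, so no value is attained by both pieces. Thus g is injective.
Because the two images are disjoint, no x < 5 has g(x) = g(5), so we compute g⁻¹(30): 30 lies in [23, ∞), so solve 8x − 17 = 30: x = (30 + 17)/8 = 47/8.

47/8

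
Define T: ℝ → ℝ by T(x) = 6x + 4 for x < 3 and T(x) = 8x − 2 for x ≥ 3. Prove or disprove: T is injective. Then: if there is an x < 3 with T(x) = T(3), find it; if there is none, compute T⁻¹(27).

Both pieces are strictly increasing (slopes 6 and 8), so each is injective on its own interval.
The left piece maps (−∞, 3) onto (−∞, 22); the right piece maps [3, ∞) onto [22, ∞).
These images are disjoint, so no value is attained by both pieces. So T is injective.
Because the two images are disjoint, no x < 3 has T(x) = T(3), so we compute T⁻¹(27): 27 lies in [22, ∞), so solve 8x − 2 = 27: x = (27 + 2)/8 = 29/8.

29/8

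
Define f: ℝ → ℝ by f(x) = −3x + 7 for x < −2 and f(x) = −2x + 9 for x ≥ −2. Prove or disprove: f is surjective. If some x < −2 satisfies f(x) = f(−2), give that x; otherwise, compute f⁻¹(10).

-1/2

Both pieces are strictly decreasing (slopes −3 and −2), so each is injective on its own interval.
The left piece maps (−∞, −2) onto (13, ∞); the right piece maps [−2, ∞) onto (−∞, 13].
These images together cover ℝ, so f is surjective.
Because the two images are disjoint, no x < −2 has f(x) = f(−2), so we compute f⁻¹(10): 10 lies in (−∞, 13], so solve −2x + 9 = 10: x = (10 − 9)/(−2) = −1/2.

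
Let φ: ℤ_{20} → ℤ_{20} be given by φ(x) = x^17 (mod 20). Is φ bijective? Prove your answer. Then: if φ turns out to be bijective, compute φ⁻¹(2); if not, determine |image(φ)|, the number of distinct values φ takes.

φ(0) = 0^17 = 0.
φ(10): Repeated squaring mod 20: 10^1 ≡ 10, 10^2 ≡ 10² = 100 ≡ 0, 10^4 ≡ 0² = 0, 10^8 ≡ 0² = 0, 10^16 ≡ 0² = 0. Since 17 = 16 + 1, 10^17 ≡ 0·10: 0·10 = 0. So 10^17 ≡ 0 (mod 20).
So φ(0) = φ(10) = 0 while 0 ≠ 10, hence φ is not injective, hence not bijective.
Since φ is not bijective, we determine |image(φ)|. Computing x^17 mod 20 for each x (by repeated squaring, reducing mod 20 at every step), the values φ(0), φ(1), …, φ(19) are: 0, 1, 12, 3, 4, 5, 16, 7, 8, 9, 0, 11, 12, 13, 4, 15, 16, 17, 8, 19.
The distinct values are {0, 1, 3, 4, 5, 7, 8, 9, 11, 12, 13, 15, 16, 17, 19}; there are 15 of them.

15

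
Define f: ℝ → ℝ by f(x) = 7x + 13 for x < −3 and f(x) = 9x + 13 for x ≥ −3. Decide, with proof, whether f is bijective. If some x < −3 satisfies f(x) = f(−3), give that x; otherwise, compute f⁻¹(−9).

Both pieces are strictly increasing (slopes 7 and 9), so each is injective on its own interval.
The left piece maps (−∞, −3) onto (−∞, −8); the right piece maps [−3, ∞) onto [−14, ∞).
These images overlap. In particular f(−3) = −14 (right piece), and solving 7x + 13 = −14 on the left piece gives x = −27/7 < −3.
So f(−27/7) = f(−3) with −27/7 ≠ −3, and f is not injective, hence not bijective. This x = −27/7 is the requested value below −3.

-27/7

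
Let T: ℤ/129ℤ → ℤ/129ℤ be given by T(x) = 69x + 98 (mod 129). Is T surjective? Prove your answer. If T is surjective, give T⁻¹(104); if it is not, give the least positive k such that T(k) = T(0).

43

By definition, surjectivity means every element of the codomain has a preimage under T.
Since gcd(69, 129) = 3, we have 69x ≡ 0 (mod 3) for all x, so T(x) ≡ 2 (mod 3).
But 0 ≢ 2 (mod 3), so 0 ∈ ℤ/129ℤ has no preimage. Therefore T is not surjective.
Since T is not surjective, we find the least positive k with T(k) = T(0): this means 69k ≡ 0 (mod 129), i.e. 129 ∣ 69k. Since gcd(69, 129) = 3, dividing through by 3 this holds exactly when 43 ∣ 23k, and as gcd(23, 43) = 1, exactly when 43 ∣ k.
The smallest positive such k is 43.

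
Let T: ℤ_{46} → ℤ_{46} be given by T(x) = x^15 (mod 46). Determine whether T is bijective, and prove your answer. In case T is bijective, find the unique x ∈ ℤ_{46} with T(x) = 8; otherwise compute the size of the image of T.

6

Computing x^15 mod 46 for each x (by repeated squaring, reducing mod 46 at every step), the values T(0), T(1), …, T(45) are: 0, 1, 16, 35, 26, 19, 8, 37, 2, 29, 28, 33, 36, 41, 40, 21, 32, 15, 4, 43, 34, 7, 22, 23, 24, 39, 12, 3, 42, 31, 14, 25, 6, 5, 10, 13, 18, 17, 44, 9, 38, 27, 20, 11, 30, 45.
Every element of ℤ_{46} appears exactly once in this list, so T is a bijection, and in particular bijective.
Since T is bijective, we read off the preimage of 8 from the same table: T(6) = 8, so T⁻¹(8) = 6.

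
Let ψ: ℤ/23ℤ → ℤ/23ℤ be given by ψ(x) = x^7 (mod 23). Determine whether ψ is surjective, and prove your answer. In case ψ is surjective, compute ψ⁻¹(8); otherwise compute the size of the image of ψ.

Since 23 is prime, the nonzero elements of ℤ/23ℤ form a cyclic group of order 22.
As gcd(7, 22) = 1, raising to the 7th power is a bijection on this group: if u^7 ≡ v^7 then (uv^{−1})^7 = 1, and the only element of order dividing gcd(7, 22) = 1 is 1, so u = v.
With ψ(0) = 0 this makes ψ injective on all of ℤ/23ℤ, hence bijective (finite equal-size domain and codomain). In particular ψ is surjective.
Since ψ is surjective, we find the preimage of 8. The inverse of x ↦ x^7 on (ℤ/23ℤ)^× is x ↦ x^19, because 7·19 = 133 = 6·22 + 1 ≡ 1 (mod 22) and x^{22} = 1 for x ≠ 0 (Fermat). So ψ⁻¹(8) = 8^19 mod 23.
Repeated squaring mod 23: 8^1 ≡ 8, 8^2 ≡ 8² = 64 ≡ 18, 8^4 ≡ 18² = 324 ≡ 2, 8^8 ≡ 2² = 4, 8^16 ≡ 4² = 16. Since 19 = 16 + 2 + 1, 8^19 ≡ 16·18·8: 16·18 = 288 ≡ 12, then 12·8 = 96 ≡ 4. So 8^19 ≡ 4 (mod 23).
Hence ψ⁻¹(8) = 4.

4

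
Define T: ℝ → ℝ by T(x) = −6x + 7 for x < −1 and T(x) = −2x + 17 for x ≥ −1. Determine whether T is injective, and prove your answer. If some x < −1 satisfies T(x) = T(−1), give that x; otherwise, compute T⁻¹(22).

-2

Both pieces are strictly decreasing (slopes −6 and −2), so each is injective on its own interval.
The left piece maps (−∞, −1) onto (13, ∞); the right piece maps [−1, ∞) onto (−∞, 19].
These images overlap. In particular T(−1) = 19 (right piece), and solving −6x + 7 = 19 on the left piece gives x = −2 < −1.
So T(−2) = T(−1) with −2 ≠ −1, and T is not injective. This x = −2 is the requested value below −1.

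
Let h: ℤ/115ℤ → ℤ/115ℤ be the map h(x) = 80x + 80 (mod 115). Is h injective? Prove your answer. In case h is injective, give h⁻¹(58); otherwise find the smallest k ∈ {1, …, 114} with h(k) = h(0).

23

We have gcd(80, 115) = 5 > 1. Taking u = 0 and v = 23: h(0) = 80 and h(23) = 80·23 + 80 = 1920 ≡ 80 (mod 115).
So h(0) = h(23) while 0 ≠ 23, so h is not injective.
Since h is not injective, we find the least positive k with h(k) = h(0): this means 80k ≡ 0 (mod 115), i.e. 115 ∣ 80k. Since gcd(80, 115) = 5, dividing through by 5 this holds exactly when 23 ∣ 16k, and as gcd(16, 23) = 1, exactly when 23 ∣ k.
The smallest positive such k is 23.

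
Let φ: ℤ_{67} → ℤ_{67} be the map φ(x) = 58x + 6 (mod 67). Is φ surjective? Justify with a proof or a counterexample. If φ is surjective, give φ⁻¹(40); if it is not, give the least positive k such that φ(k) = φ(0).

Recall: surjectivity means every element of the codomain has a preimage under φ.
Since gcd(58, 67) = 1, 58 is invertible modulo 67. Euclid's algorithm: 67 = 1·58 + 9, 58 = 6·9 + 4, 9 = 2·4 + 1; back-substituting gives 1 = 52·58 − 45·67, so 58⁻¹ ≡ 52 (mod 67).
Then y ↦ 52(y − 6) is a two-sided inverse to φ, so every y ∈ ℤ_{67} has a preimage.
Thus φ is surjective.
Since φ is surjective, we find φ⁻¹(40): we need 58x ≡ 40 − 6 ≡ 34 (mod 67). Using 58⁻¹ = 52: x ≡ 52·34 = 1768 = 26·67 + 26, so x = 26.
Check: φ(26) = 58·26 + 6 = 1514 = 22·67 + 40 ≡ 40 (mod 67).

26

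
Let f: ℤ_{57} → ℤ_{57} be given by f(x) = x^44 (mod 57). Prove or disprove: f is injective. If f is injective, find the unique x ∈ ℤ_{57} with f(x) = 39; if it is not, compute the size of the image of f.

f(8): Repeated squaring mod 57: 8^1 ≡ 8, 8^2 ≡ 8² = 64 ≡ 7, 8^4 ≡ 7² = 49, 8^8 ≡ 49² = 2401 ≡ 7, 8^16 ≡ 7² = 49, 8^32 ≡ 49² = 2401 ≡ 7. Since 44 = 32 + 8 + 4, 8^44 ≡ 7·7·49: 7·7 = 49, then 49·49 = 2401 ≡ 7. So 8^44 ≡ 7 (mod 57).
f(11): Repeated squaring mod 57: 11^1 ≡ 11, 11^2 ≡ 11² = 121 ≡ 7, 11^4 ≡ 7² = 49, 11^8 ≡ 49² = 2401 ≡ 7, 11^16 ≡ 7² = 49, 11^32 ≡ 49² = 2401 ≡ 7. Since 44 = 32 + 8 + 4, 11^44 ≡ 7·7·49: 7·7 = 49, then 49·49 = 2401 ≡ 7. So 11^44 ≡ 7 (mod 57).
So f(8) = f(11) = 7 while 8 ≠ 11, therefore f is not injective.
Since f is not injective, we determine |image(f)|. Computing x^44 mod 57 for each x (by repeated squaring, reducing mod 57 at every step), the values f(0), f(1), …, f(56) are: 0, 1, 28, 6, 43, 4, 54, 49, 7, 36, 55, 7, 30, 16, 4, 24, 25, 28, 39, 19, 1, 9, 25, 43, 42, 16, 49, 45, 55, 55, 45, 49, 16, 42, 43, 25, 9, 1, 19, 39, 28, 25, 24, 4, 16, 30, 7, 55, 36, 7, 49, 54, 4, 43, 6, 28, 1.
The distinct values are {0, 1, 4, 6, 7, 9, 16, 19, 24, 25, 28, 30, 36, 39, 42, 43, 45, 49, 54, 55}; there are 20 of them.

20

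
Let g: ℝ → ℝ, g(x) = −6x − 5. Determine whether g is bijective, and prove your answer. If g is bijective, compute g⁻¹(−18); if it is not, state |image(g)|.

13/6

Suppose g(u) = g(v). Then −6u − 5 = −6v − 5, therefore −6u = −6v, therefore u = v.
For any y ∈ ℝ, x = (y + 5)/(−6) satisfies g(x) = y.
Hence g is bijective.
Since g is bijective, we compute g⁻¹(−18) = (−18 + 5)/(−6) = 13/6.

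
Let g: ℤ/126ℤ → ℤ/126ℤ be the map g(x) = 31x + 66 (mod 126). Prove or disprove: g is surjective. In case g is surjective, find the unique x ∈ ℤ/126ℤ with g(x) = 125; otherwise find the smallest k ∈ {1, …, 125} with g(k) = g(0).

Recall: surjectivity means every element of the codomain has a preimage under g.
Since gcd(31, 126) = 1, 31 is invertible modulo 126. Euclid's algorithm: 126 = 4·31 + 2, 31 = 15·2 + 1; back-substituting gives 1 = 61·31 − 15·126, so 31⁻¹ ≡ 61 (mod 126).
For any y ∈ ℤ/126ℤ, x = 61(y − 66) mod 126 satisfies g(x) = 31·61(y − 66) + 66 ≡ y (since 31·61 ≡ 1 mod 126). So every y has a preimage.
So g is surjective.
Since g is surjective, we find g⁻¹(125): we need 31x ≡ 125 − 66 ≡ 59 (mod 126). Using 31⁻¹ = 61: x ≡ 61·59 = 3599 = 28·126 + 71, so x = 71.
Check: g(71) = 31·71 + 66 = 2267 = 17·126 + 125 ≡ 125 (mod 126).

71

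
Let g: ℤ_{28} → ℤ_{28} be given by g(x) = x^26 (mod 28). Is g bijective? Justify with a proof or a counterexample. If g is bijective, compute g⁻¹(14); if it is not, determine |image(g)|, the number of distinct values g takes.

g(6): Repeated squaring mod 28: 6^1 ≡ 6, 6^2 ≡ 6² = 36 ≡ 8, 6^4 ≡ 8² = 64 ≡ 8, 6^8 ≡ 8² = 64 ≡ 8, 6^16 ≡ 8² = 64 ≡ 8. Since 26 = 16 + 8 + 2, 6^26 ≡ 8·8·8: 8·8 = 64 ≡ 8, then 8·8 = 64 ≡ 8. So 6^26 ≡ 8 (mod 28).
g(8): Repeated squaring mod 28: 8^1 ≡ 8, 8^2 ≡ 8² = 64 ≡ 8, 8^4 ≡ 8² = 64 ≡ 8, 8^8 ≡ 8² = 64 ≡ 8, 8^16 ≡ 8² = 64 ≡ 8. Since 26 = 16 + 8 + 2, 8^26 ≡ 8·8·8: 8·8 = 64 ≡ 8, then 8·8 = 64 ≡ 8. So 8^26 ≡ 8 (mod 28).
So g(6) = g(8) = 8 while 6 ≠ 8, so g is not injective, hence not bijective.
Since g is not bijective, we determine |image(g)|. Computing x^26 mod 28 for each x (by repeated squaring, reducing mod 28 at every step), the values g(0), g(1), …, g(27) are: 0, 1, 4, 9, 16, 25, 8, 21, 8, 25, 16, 9, 4, 1, 0, 1, 4, 9, 16, 25, 8, 21, 8, 25, 16, 9, 4, 1.
The distinct values are {0, 1, 4, 8, 9, 16, 21, 25}; there are 8 of them.

8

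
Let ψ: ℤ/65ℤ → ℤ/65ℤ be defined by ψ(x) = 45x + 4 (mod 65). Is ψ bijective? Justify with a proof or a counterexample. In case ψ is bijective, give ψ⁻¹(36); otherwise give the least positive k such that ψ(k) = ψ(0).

We have gcd(45, 65) = 5 > 1. Taking s = 0 and t = 13: ψ(0) = 4 and ψ(13) = 45·13 + 4 = 589 ≡ 4 (mod 65).
So ψ(0) = ψ(13) while 0 ≠ 13, therefore ψ is not injective, hence not bijective.
Since ψ is not bijective, we find the least positive k with ψ(k) = ψ(0): this means 45k ≡ 0 (mod 65), i.e. 65 ∣ 45k. Since gcd(45, 65) = 5, dividing through by 5 this holds exactly when 13 ∣ 9k, and as gcd(9, 13) = 1, exactly when 13 ∣ k.
The smallest positive such k is 13.

13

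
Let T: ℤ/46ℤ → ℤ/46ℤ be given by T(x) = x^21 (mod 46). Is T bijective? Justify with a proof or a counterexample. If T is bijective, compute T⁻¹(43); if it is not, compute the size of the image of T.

Computing x^21 mod 46 for each x (by repeated squaring, reducing mod 46 at every step), the values T(0), T(1), …, T(45) are: 0, 1, 12, 31, 6, 37, 4, 33, 26, 41, 30, 21, 2, 39, 28, 43, 36, 19, 32, 17, 38, 11, 22, 23, 24, 35, 8, 29, 14, 27, 10, 3, 18, 7, 44, 25, 16, 5, 20, 13, 42, 9, 40, 15, 34, 45.
Every element of ℤ/46ℤ appears exactly once in this list, so T is a bijection, and in particular bijective.
Since T is bijective, we read off the preimage of 43 from the same table: T(15) = 43, so T⁻¹(43) = 15.

15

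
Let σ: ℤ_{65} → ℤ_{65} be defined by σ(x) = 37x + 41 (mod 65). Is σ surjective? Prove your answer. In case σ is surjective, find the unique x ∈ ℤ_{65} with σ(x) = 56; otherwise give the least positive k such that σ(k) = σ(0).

25

Since gcd(37, 65) = 1, 37 is invertible modulo 65. Euclid's algorithm: 65 = 1·37 + 28, 37 = 1·28 + 9, 28 = 3·9 + 1; back-substituting gives 1 = 58·37 − 33·65, so 37⁻¹ ≡ 58 (mod 65).
For any y ∈ ℤ_{65}, x = 58(y − 41) mod 65 satisfies σ(x) = 37·58(y − 41) + 41 ≡ y (since 37·58 ≡ 1 mod 65). So every y has a preimage.
Therefore σ is surjective.
Since σ is surjective, we find σ⁻¹(56): we need 37x ≡ 56 − 41 ≡ 15 (mod 65). Using 37⁻¹ = 58: x ≡ 58·15 = 870 = 13·65 + 25, so x = 25.
Check: σ(25) = 37·25 + 41 = 966 = 14·65 + 56 ≡ 56 (mod 65).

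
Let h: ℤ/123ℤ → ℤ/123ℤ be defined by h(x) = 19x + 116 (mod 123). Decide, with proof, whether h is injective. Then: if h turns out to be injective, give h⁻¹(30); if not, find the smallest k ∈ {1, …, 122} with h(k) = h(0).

Suppose h(x_1) = h(x_2) in ℤ/123ℤ. Then 19x_1 + 116 ≡ 19x_2 + 116 (mod 123), so 19(x_1 − x_2) ≡ 0 (mod 123).
Since gcd(19, 123) = 1, 19 is invertible modulo 123, thus x_1 − x_2 ≡ 0 (mod 123), i.e. x_1 = x_2.
Therefore h is injective.
We now compute 19⁻¹ mod 123 explicitly. Euclid's algorithm: 123 = 6·19 + 9, 19 = 2·9 + 1; back-substituting gives 1 = 13·19 − 2·123, so 19⁻¹ ≡ 13 (mod 123).
Since h is injective, we compute h⁻¹(30): solve 19x + 116 ≡ 30 (mod 123), i.e. 19x ≡ 37 (mod 123).
Multiplying by 19⁻¹ = 13 gives x ≡ 13·37 = 481 = 3·123 + 112 ≡ 112 (mod 123).
Check: h(112) = 19·112 + 116 = 2244 = 18·123 + 30 ≡ 30 (mod 123).

112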